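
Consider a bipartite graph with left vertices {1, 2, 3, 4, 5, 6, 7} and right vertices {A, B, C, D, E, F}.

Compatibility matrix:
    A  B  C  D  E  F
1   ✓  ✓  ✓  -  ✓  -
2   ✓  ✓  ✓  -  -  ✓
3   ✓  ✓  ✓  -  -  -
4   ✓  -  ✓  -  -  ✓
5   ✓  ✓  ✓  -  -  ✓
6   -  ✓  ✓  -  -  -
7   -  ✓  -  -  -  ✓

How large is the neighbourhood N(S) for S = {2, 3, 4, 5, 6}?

4

The union of neighbours of {2, 3, 4, 5, 6} is {A, B, C, F}, which has 4 elements.
Since |N(S)| = 4 < |S| = 5, Hall's condition fails for this subset.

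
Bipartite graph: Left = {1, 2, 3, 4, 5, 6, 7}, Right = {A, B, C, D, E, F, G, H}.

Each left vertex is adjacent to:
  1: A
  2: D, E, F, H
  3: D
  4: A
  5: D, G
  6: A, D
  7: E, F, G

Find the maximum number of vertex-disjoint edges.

5

For example, pair 1→A, 2→H, 3→D, 5→G, 7→E.
The set {1, 3, 4, 6} has only 2 neighbours ({A, D}), so by Hall's theorem at most 5 of the 7 left vertices can be matched.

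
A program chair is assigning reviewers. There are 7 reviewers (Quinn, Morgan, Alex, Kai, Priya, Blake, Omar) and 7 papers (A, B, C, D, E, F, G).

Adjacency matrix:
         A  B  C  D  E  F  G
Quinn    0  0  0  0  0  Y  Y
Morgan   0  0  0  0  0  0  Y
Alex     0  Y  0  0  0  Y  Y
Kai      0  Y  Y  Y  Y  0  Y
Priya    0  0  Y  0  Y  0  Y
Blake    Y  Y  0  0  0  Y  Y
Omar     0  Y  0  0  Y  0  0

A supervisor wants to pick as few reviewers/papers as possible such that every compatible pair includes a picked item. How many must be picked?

A maximum matching has 7 edges (e.g. Quinn–F, Morgan–G, Alex–B, Kai–D, Priya–C, Blake–A, Omar–E).
By König's theorem the minimum vertex cover has the same size. One such cover is {Quinn, Morgan, Alex, Kai, Priya, Blake, Omar}.

7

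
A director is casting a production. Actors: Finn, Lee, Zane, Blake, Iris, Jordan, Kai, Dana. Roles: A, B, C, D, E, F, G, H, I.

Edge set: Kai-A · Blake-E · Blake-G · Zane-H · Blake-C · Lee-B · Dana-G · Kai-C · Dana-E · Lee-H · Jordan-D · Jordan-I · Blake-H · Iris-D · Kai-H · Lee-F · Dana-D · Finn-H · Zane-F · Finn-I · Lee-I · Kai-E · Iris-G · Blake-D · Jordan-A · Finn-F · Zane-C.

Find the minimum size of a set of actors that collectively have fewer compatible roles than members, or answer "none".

A matching saturating every actor exists, for instance Finn→H, Lee→B, Zane→F, Blake→G, Iris→D, Jordan→I, Kai→C, Dana→E.
By Hall's marriage theorem, this means |N(S)| ≥ |S| for every subset S, so no violating subset exists.

none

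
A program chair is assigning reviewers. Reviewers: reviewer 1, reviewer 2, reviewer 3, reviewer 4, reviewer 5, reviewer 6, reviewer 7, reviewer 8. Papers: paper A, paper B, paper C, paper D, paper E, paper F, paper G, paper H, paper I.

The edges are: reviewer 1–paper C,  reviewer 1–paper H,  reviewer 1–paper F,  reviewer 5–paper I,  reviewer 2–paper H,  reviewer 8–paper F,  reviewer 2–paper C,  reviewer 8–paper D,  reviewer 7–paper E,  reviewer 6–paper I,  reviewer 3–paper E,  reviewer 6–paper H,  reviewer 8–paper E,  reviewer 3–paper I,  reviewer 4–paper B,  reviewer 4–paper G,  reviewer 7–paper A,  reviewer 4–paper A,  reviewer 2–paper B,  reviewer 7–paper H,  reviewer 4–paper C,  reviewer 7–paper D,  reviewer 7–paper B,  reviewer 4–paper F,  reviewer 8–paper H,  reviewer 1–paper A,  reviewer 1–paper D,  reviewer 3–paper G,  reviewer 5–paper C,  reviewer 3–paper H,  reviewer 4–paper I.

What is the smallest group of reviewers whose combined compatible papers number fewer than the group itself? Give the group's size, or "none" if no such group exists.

none

A matching saturating every reviewer exists, for instance reviewer 1→paper C, reviewer 2→paper B, reviewer 3→paper G, reviewer 4→paper F, reviewer 5→paper I, reviewer 6→paper H, reviewer 7→paper E, reviewer 8→paper D.
By Hall's marriage theorem, this means |N(S)| ≥ |S| for every subset S, so no violating subset exists.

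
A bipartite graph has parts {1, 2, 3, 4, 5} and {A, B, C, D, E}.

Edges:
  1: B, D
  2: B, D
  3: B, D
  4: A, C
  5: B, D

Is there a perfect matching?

No

The set {1, 2, 3, 5} has only 2 neighbours ({B, D}), so by Hall's theorem at most 3 of the 5 left vertices can be matched.
Hence no matching covers every left vertex.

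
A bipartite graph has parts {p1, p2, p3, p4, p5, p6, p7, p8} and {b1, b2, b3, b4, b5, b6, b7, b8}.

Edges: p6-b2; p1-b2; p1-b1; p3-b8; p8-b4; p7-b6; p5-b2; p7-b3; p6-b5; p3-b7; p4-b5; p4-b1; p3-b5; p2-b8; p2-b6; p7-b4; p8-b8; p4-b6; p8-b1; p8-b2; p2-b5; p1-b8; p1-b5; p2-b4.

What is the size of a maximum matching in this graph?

8

A valid assignment of size 8: p1-b1, p2-b4, p3-b7, p4-b6, p5-b2, p6-b5, p7-b3, p8-b8.
All 8 left vertices are matched, so no larger matching exists.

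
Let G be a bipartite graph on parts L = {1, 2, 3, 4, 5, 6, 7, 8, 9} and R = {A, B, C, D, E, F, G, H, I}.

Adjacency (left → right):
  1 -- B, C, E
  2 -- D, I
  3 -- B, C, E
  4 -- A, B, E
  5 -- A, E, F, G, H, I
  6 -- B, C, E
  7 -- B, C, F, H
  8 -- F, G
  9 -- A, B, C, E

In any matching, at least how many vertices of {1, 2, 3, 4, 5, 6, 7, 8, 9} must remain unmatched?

1

One maximum matching: 1–C, 2–D, 3–E, 4–A, 5–G, 6–B, 7–H, 8–F.
The set {1, 3, 4, 6, 9} has only 4 neighbours ({A, B, C, E}), so by Hall's theorem at most 8 of the 9 left vertices can be matched.
That matches 8 of the 9, leaving 1 unmatched; no matching can do better.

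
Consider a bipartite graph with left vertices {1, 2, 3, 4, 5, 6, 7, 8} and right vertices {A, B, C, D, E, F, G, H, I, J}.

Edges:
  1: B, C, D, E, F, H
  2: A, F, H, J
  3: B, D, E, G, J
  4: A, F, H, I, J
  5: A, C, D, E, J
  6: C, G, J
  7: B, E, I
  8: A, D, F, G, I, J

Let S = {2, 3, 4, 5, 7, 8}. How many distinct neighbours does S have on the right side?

10

The union of neighbours of {2, 3, 4, 5, 7, 8} is {A, B, C, D, E, F, G, H, I, J}, which has 10 elements.
Since |N(S)| = 10 ≥ |S| = 6, Hall's condition holds for this subset.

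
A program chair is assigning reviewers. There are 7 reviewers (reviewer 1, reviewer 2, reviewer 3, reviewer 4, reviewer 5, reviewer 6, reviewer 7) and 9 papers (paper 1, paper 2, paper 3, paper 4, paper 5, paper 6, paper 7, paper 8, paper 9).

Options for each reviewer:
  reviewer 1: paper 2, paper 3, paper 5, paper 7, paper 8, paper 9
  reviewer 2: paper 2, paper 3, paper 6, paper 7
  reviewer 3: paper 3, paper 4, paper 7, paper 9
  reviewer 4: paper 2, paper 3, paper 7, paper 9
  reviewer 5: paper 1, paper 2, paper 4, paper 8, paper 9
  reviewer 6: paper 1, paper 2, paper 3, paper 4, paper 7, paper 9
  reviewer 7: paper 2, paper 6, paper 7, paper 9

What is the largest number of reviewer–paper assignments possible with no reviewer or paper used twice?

7

A valid assignment of size 7: reviewer 1-paper 9, reviewer 2-paper 6, reviewer 3-paper 3, reviewer 4-paper 2, reviewer 5-paper 8, reviewer 6-paper 4, reviewer 7-paper 7.
This saturates every reviewer, so 7 is the maximum.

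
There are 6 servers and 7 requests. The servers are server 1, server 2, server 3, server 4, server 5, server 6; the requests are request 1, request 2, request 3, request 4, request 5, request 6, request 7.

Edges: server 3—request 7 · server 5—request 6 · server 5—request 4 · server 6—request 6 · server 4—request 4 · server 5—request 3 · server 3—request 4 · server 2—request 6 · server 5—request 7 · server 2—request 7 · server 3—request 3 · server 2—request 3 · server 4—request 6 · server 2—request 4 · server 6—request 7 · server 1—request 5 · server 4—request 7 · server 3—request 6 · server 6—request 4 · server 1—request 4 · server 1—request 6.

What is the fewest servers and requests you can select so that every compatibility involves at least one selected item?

5

A maximum matching has 5 edges (e.g. server 1–request 5, server 2–request 3, server 3–request 4, server 4–request 6, server 5–request 7).
By König's theorem the minimum vertex cover has the same size. One such cover is {server 1, request 3, request 4, request 6, request 7}.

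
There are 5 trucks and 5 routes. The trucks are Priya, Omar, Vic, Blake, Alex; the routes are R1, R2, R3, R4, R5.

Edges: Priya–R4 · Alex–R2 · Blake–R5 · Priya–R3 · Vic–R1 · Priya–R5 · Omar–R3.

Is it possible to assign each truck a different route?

A valid assignment of size 5: Priya–R4, Omar–R3, Vic–R1, Blake–R5, Alex–R2.
Every truck is matched, so this is a perfect matching.

Yes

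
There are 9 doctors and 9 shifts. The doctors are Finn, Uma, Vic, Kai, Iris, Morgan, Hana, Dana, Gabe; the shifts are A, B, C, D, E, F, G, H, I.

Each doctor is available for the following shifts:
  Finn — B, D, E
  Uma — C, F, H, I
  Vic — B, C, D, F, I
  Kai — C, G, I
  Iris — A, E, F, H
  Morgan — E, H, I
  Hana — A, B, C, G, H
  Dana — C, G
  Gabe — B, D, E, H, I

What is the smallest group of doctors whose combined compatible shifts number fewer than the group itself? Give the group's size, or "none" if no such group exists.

none

A matching saturating every doctor exists, for instance Finn→D, Uma→I, Vic→B, Kai→G, Iris→F, Morgan→H, Hana→A, Dana→C, Gabe→E.
By Hall's marriage theorem, this means |N(S)| ≥ |S| for every subset S, so no violating subset exists.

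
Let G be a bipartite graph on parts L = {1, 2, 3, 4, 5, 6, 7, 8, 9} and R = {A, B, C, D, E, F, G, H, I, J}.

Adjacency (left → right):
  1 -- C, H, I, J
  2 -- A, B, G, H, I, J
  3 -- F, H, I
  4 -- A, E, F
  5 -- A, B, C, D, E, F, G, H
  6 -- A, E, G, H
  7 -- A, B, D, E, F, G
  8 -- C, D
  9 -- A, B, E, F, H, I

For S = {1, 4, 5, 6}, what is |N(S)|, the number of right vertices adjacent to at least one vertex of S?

10

The union of neighbours of {1, 4, 5, 6} is {A, B, C, D, E, F, G, H, I, J}, which has 10 elements.
Since |N(S)| = 10 ≥ |S| = 4, Hall's condition holds for this subset.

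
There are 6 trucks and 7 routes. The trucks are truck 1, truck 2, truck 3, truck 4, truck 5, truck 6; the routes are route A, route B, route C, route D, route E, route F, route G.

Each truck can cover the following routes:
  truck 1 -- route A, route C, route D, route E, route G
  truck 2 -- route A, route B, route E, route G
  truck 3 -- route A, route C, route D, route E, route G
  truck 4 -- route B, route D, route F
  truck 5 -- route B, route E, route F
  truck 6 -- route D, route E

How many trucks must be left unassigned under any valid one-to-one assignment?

0

For example, pair truck 1→route C, truck 2→route G, truck 3→route D, truck 4→route F, truck 5→route B, truck 6→route E.
All 6 trucks are matched, so no larger matching exists.
That matches 6 of the 6, leaving 0 unmatched; no matching can do better.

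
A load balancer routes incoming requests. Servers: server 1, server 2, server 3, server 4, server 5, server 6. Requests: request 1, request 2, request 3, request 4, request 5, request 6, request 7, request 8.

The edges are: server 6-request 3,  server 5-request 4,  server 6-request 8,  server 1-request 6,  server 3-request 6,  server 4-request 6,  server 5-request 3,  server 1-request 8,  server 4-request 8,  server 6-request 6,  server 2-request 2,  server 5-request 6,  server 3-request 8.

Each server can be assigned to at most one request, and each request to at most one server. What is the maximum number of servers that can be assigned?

A valid assignment of size 5: server 1-request 8, server 2-request 2, server 3-request 6, server 5-request 4, server 6-request 3.
The set {server 1, server 3, server 4} has only 2 neighbours ({request 6, request 8}), so by Hall's theorem at most 5 of the 6 servers can be matched.

5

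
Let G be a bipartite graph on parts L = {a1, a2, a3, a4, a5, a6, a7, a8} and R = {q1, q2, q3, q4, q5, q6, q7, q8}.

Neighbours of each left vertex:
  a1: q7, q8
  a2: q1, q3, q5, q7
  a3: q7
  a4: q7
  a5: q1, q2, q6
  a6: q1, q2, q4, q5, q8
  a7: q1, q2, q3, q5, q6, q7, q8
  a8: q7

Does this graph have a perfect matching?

The set {a3, a4, a8} has only 1 neighbour ({q7}), so by Hall's theorem at most 6 of the 8 left vertices can be matched.
Hence no matching covers every left vertex.

No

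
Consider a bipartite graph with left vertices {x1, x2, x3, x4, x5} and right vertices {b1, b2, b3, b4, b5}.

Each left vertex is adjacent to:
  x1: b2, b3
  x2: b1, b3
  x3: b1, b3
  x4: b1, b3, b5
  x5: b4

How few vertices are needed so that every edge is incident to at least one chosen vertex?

{x1, x2, x3, x4, x5} is a vertex cover of size 5: every edge has an endpoint in this set.
No smaller cover exists because x1–b2, x2–b1, x3–b3, x4–b5, x5–b4 is a matching of size 5, and a cover must include an endpoint of each of these disjoint edges (König's theorem).

5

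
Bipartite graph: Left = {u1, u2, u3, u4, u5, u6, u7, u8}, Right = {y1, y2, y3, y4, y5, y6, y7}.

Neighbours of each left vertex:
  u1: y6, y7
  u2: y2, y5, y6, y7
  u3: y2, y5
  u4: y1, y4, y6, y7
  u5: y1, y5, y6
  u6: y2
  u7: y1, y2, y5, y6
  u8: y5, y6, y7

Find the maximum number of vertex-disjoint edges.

One maximum matching: u1-y6, u2-y7, u3-y5, u4-y4, u5-y1, u6-y2.
The set {u1, u2, u3, u5, u6, u7, u8} has only 5 neighbours ({y1, y2, y5, y6, y7}), so by Hall's theorem at most 6 of the 8 left vertices can be matched.

6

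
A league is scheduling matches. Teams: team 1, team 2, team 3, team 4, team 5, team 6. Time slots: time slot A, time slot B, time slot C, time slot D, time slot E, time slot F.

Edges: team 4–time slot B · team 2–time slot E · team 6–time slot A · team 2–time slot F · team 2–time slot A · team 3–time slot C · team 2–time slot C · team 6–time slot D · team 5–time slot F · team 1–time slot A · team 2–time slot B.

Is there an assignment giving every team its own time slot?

One maximum matching: team 1-time slot A, team 2-time slot E, team 3-time slot C, team 4-time slot B, team 5-time slot F, team 6-time slot D.
All 6 teams are covered.

Yes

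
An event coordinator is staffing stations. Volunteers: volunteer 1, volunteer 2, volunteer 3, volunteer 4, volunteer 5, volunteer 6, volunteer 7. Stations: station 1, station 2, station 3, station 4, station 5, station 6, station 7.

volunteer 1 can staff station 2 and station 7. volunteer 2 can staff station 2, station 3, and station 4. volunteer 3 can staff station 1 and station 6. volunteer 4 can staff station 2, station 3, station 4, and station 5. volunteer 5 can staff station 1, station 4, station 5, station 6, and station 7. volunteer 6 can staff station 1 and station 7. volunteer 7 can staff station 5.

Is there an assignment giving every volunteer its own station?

Yes

One maximum matching: volunteer 1–station 2, volunteer 2–station 4, volunteer 3–station 6, volunteer 4–station 3, volunteer 5–station 7, volunteer 6–station 1, volunteer 7–station 5.
All 7 volunteers are covered.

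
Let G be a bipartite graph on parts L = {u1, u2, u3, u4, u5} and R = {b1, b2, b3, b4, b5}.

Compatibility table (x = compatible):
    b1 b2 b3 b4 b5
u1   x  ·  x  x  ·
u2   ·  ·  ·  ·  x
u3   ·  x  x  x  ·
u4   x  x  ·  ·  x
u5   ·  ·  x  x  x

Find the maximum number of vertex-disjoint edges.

5

For example, pair u1–b1, u2–b5, u3–b4, u4–b2, u5–b3.
This saturates every left vertex, so 5 is the maximum.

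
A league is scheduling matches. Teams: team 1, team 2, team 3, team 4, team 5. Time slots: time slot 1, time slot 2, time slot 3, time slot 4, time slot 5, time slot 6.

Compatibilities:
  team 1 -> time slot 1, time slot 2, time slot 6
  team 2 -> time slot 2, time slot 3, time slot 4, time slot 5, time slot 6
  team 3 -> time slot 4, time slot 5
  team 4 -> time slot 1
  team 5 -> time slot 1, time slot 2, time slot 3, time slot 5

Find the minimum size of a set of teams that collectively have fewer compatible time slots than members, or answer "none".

none

A matching saturating every team exists, for instance team 1→time slot 6, team 2→time slot 5, team 3→time slot 4, team 4→time slot 1, team 5→time slot 2.
By Hall's marriage theorem, this means |N(S)| ≥ |S| for every subset S, so no violating subset exists.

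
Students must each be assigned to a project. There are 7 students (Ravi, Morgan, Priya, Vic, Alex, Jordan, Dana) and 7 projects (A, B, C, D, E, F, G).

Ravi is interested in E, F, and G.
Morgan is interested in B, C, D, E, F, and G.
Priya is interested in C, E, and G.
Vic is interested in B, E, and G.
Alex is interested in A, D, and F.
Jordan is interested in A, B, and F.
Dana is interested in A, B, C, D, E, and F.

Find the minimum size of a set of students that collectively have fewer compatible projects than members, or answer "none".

none

A matching saturating every student exists, for instance Ravi→G, Morgan→F, Priya→C, Vic→E, Alex→D, Jordan→B, Dana→A.
By Hall's marriage theorem, this means |N(S)| ≥ |S| for every subset S, so no violating subset exists.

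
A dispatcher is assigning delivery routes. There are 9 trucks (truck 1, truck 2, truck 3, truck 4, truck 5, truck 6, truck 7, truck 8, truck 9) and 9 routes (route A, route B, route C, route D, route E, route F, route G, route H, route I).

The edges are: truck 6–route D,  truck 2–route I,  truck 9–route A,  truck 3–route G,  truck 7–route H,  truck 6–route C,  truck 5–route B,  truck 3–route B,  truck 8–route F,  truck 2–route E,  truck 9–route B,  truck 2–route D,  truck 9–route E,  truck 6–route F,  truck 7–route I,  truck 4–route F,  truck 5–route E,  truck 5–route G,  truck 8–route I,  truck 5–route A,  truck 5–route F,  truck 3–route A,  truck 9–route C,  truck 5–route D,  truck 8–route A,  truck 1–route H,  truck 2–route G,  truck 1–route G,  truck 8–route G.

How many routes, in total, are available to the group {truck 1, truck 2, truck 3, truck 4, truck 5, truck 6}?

9

The union of neighbours of {truck 1, truck 2, truck 3, truck 4, truck 5, truck 6} is {route A, route B, route C, route D, route E, route F, route G, route H, route I}, which has 9 elements.
Since |N(S)| = 9 ≥ |S| = 6, Hall's condition holds for this subset.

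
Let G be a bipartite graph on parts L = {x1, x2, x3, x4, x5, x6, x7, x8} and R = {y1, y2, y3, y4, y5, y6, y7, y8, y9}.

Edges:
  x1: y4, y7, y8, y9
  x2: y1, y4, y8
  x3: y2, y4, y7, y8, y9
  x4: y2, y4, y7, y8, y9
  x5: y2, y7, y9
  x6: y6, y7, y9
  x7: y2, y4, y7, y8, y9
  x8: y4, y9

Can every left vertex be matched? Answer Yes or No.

The set {x1, x3, x4, x5, x7, x8} has only 5 neighbours ({y2, y4, y7, y8, y9}), so by Hall's theorem at most 7 of the 8 left vertices can be matched.
Hence no matching covers every left vertex.

No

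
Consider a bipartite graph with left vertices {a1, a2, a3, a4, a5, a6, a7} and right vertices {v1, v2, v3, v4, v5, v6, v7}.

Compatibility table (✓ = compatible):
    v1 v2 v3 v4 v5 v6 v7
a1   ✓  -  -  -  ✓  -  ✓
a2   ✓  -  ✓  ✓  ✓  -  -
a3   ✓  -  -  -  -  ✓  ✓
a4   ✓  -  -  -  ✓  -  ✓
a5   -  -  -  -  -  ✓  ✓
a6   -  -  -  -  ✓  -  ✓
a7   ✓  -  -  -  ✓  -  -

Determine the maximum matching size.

For example, pair a1→v5, a2→v4, a3→v7, a4→v1, a5→v6.
The set {a1, a3, a4, a5, a6, a7} has only 4 neighbours ({v1, v5, v6, v7}), so by Hall's theorem at most 5 of the 7 left vertices can be matched.

5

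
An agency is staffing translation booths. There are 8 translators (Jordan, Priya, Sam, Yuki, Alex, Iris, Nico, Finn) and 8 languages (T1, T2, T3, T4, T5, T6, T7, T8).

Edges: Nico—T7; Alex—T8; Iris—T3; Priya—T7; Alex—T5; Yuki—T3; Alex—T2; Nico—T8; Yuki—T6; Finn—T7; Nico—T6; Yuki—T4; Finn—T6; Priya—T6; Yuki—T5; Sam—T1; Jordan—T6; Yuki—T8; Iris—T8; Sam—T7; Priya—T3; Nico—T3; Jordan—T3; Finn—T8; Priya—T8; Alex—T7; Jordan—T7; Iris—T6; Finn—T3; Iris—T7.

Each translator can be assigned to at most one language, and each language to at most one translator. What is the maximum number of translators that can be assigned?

For example, pair Jordan→T3, Priya→T8, Sam→T1, Yuki→T4, Alex→T5, Iris→T6, Nico→T7.
The set {Jordan, Priya, Iris, Nico, Finn} has only 4 neighbours ({T3, T6, T7, T8}), so by Hall's theorem at most 7 of the 8 translators can be matched.

7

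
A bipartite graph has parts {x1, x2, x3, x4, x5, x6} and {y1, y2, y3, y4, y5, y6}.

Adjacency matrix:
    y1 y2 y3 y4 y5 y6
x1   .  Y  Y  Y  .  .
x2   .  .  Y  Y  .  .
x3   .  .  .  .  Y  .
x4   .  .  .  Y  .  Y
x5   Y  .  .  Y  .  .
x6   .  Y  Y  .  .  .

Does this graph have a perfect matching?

Yes

For example, pair x1-y2, x2-y4, x3-y5, x4-y6, x5-y1, x6-y3.
All 6 left vertices are covered.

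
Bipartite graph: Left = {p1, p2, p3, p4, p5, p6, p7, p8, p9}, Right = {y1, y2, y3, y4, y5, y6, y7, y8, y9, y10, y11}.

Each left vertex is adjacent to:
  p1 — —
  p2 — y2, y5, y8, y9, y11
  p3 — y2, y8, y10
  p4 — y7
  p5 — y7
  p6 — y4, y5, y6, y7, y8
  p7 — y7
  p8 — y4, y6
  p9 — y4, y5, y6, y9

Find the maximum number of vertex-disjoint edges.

A valid assignment of size 6: p2–y9, p3–y10, p4–y7, p6–y8, p8–y6, p9–y4.
The set {p1, p4, p5, p7} has only 1 neighbour ({y7}), so by Hall's theorem at most 6 of the 9 left vertices can be matched.

6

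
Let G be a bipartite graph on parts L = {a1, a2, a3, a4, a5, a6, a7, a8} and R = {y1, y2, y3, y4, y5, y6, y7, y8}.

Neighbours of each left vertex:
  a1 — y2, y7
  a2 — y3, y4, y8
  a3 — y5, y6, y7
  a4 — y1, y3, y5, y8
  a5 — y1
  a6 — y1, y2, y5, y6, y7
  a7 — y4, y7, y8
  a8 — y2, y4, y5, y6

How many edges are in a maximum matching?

A valid assignment of size 8: a1-y2, a2-y4, a3-y5, a4-y3, a5-y1, a6-y7, a7-y8, a8-y6.
This saturates every left vertex, so 8 is the maximum.

8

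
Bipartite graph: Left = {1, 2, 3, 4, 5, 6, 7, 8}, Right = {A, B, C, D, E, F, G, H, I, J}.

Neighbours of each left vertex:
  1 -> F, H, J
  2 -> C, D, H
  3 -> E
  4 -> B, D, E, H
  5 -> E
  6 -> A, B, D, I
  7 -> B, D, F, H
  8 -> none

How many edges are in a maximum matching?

For example, pair 1–H, 2–C, 3–E, 4–D, 6–I, 7–B.
The set {3, 5, 8} has only 1 neighbour ({E}), so by Hall's theorem at most 6 of the 8 left vertices can be matched.

6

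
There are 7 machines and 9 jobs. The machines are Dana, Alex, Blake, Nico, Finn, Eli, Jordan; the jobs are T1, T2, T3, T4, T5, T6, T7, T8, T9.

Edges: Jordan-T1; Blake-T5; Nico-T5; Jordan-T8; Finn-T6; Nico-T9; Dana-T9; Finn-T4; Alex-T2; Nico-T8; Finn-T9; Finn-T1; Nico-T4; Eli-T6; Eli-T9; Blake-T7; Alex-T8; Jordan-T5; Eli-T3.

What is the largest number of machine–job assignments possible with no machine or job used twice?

One maximum matching: Dana–T9, Alex–T2, Blake–T7, Nico–T5, Finn–T1, Eli–T6, Jordan–T8.
This saturates every machine, so 7 is the maximum.

7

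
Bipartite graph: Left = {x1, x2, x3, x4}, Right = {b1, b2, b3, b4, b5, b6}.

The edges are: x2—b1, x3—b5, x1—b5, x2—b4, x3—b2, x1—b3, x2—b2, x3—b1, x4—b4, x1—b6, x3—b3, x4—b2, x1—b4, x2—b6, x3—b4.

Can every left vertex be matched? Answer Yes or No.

A valid assignment of size 4: x1→b3, x2→b6, x3→b1, x4→b4.
All 4 left vertices are covered.

Yes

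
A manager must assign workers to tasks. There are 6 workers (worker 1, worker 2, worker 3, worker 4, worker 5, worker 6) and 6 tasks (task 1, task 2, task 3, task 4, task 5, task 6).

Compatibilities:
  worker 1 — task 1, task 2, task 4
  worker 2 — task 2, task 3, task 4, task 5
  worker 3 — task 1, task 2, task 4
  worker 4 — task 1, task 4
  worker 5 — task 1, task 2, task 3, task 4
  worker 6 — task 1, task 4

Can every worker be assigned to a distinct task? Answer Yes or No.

The set {worker 1, worker 3, worker 4, worker 6} has only 3 neighbours ({task 1, task 2, task 4}), so by Hall's theorem at most 5 of the 6 workers can be matched.
Hence no matching covers every worker.

No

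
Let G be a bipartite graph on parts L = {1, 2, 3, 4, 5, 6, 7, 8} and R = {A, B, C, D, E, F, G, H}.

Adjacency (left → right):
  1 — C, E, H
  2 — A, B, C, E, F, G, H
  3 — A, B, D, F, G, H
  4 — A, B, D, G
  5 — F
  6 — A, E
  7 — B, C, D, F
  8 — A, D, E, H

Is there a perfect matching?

Yes

One maximum matching: 1-C, 2-H, 3-G, 4-B, 5-F, 6-A, 7-D, 8-E.
Every left vertex is matched, so this is a perfect matching.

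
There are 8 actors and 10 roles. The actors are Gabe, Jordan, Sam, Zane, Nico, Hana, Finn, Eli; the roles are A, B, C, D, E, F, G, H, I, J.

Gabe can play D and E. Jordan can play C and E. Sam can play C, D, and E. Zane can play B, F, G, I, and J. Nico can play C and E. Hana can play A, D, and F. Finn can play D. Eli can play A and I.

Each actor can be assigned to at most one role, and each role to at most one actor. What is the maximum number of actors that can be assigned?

6

A valid assignment of size 6: Gabe–D, Jordan–C, Sam–E, Zane–J, Hana–F, Eli–I.
The set {Gabe, Jordan, Sam, Nico, Finn} has only 3 neighbours ({C, D, E}), so by Hall's theorem at most 6 of the 8 actors can be matched.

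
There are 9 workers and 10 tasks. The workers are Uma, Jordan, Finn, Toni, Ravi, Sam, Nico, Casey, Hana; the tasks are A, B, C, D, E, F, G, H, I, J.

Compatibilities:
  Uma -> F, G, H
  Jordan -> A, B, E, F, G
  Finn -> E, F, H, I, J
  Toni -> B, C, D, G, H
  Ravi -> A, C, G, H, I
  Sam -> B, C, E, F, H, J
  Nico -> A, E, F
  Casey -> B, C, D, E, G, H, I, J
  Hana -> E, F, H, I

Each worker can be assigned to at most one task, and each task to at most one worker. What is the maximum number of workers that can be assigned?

A valid assignment of size 9: Uma-F, Jordan-A, Finn-J, Toni-G, Ravi-I, Sam-C, Nico-E, Casey-B, Hana-H.
All 9 workers are matched, so no larger matching exists.

9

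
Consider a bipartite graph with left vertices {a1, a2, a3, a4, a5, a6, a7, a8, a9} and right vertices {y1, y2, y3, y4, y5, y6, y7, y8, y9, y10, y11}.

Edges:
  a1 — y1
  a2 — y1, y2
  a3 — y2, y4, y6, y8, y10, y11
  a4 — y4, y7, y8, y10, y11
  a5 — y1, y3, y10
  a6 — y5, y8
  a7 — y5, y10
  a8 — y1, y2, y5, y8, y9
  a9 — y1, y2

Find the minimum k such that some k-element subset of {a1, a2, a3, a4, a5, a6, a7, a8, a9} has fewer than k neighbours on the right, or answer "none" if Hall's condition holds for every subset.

3

Take S = {a1, a2, a9}. Its neighbourhood is {y1, y2}, so |N(S)| = 2 < |S| = 3.
Every subset of size less than 3 has at least as many neighbours as members, so 3 is the minimum.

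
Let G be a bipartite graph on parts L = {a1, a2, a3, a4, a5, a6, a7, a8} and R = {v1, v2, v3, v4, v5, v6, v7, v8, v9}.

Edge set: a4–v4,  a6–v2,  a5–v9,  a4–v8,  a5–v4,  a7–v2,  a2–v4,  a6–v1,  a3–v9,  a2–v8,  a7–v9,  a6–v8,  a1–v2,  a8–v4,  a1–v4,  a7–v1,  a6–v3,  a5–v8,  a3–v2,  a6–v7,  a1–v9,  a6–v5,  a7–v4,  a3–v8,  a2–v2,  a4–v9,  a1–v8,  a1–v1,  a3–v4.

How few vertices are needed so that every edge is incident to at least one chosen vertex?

6

The 6 edges a1–v1, a2–v8, a3–v2, a4–v9, a5–v4, a6–v3 form a matching, so any vertex cover needs at least 6 vertices (one per matched edge).
Conversely {a6, v1, v2, v4, v8, v9} meets every edge and has exactly 6 vertices, so 6 is optimal.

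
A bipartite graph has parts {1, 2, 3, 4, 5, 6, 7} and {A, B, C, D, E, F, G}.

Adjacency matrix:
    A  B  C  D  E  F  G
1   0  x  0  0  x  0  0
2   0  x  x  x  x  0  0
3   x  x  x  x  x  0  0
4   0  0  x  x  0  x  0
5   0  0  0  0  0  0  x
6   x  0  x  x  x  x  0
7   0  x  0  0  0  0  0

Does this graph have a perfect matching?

Yes

For example, pair 1-E, 2-D, 3-A, 4-C, 5-G, 6-F, 7-B.
All 7 left vertices are covered.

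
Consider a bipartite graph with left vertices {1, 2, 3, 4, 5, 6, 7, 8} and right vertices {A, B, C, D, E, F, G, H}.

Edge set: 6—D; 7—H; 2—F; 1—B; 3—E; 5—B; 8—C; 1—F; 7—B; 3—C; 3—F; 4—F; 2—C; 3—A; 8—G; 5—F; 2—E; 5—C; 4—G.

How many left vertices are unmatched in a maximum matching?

A valid assignment of size 8: 1–F, 2–E, 3–A, 4–G, 5–B, 6–D, 7–H, 8–C.
This saturates every left vertex, so 8 is the maximum.
That matches 8 of the 8, leaving 0 unmatched; no matching can do better.

0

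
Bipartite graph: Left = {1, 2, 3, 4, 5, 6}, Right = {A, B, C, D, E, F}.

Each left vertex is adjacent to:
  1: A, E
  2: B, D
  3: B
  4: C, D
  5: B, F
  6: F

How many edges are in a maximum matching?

For example, pair 1–E, 2–D, 3–B, 4–C, 5–F.
The set {3, 5, 6} has only 2 neighbours ({B, F}), so by Hall's theorem at most 5 of the 6 left vertices can be matched.

5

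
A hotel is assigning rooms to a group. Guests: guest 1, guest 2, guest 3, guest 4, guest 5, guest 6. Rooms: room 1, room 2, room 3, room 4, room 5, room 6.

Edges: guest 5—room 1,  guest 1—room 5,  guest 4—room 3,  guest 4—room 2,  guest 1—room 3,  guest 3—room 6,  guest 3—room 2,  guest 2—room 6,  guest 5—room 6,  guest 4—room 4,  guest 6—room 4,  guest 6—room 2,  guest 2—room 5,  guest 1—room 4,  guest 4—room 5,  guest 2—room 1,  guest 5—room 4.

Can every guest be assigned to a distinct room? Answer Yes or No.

Yes

One maximum matching: guest 1→room 3, guest 2→room 1, guest 3→room 2, guest 4→room 5, guest 5→room 6, guest 6→room 4.
All 6 guests are covered.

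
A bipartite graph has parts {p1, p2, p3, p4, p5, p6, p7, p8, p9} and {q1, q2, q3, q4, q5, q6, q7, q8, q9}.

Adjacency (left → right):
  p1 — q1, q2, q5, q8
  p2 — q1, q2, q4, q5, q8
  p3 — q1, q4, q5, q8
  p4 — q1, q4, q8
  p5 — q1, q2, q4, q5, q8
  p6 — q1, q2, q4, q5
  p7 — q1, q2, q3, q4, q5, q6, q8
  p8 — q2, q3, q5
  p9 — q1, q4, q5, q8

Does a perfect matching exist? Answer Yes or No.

No

The set {p1, p2, p3, p4, p5, p6, p9} has only 5 neighbours ({q1, q2, q4, q5, q8}), so by Hall's theorem at most 7 of the 9 left vertices can be matched.
Hence no matching covers every left vertex.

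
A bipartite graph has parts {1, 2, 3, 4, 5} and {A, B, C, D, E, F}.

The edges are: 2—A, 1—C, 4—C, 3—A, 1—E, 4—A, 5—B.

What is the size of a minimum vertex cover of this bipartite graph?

The 4 edges 1–E, 2–A, 4–C, 5–B form a matching, so any vertex cover needs at least 4 vertices (one per matched edge).
Conversely {1, 4, 5, A} meets every edge and has exactly 4 vertices, so 4 is optimal.

4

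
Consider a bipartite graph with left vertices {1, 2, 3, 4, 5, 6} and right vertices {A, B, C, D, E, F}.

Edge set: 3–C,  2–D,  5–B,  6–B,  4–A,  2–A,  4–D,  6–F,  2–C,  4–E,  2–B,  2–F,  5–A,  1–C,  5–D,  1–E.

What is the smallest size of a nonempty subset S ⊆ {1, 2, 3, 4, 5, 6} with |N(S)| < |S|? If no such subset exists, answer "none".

A matching saturating every left vertex exists, for instance 1→E, 2→F, 3→C, 4→A, 5→D, 6→B.
By Hall's marriage theorem, this means |N(S)| ≥ |S| for every subset S, so no violating subset exists.

none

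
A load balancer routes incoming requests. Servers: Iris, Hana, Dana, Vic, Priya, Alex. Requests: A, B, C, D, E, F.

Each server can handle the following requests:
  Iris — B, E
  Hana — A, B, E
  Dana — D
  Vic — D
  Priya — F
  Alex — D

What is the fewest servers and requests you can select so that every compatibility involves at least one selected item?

A maximum matching has 4 edges (e.g. Iris–E, Hana–B, Dana–D, Priya–F).
By König's theorem the minimum vertex cover has the same size. One such cover is {Iris, Hana, Priya, D}.

4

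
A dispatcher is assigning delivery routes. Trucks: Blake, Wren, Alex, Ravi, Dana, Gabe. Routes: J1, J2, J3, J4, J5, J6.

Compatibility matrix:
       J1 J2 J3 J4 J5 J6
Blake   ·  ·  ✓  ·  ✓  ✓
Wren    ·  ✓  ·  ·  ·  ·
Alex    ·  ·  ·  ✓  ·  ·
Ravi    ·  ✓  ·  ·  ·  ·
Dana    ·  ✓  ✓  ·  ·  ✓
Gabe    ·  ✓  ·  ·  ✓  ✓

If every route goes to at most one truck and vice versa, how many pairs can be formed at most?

5

A valid assignment of size 5: Blake-J5, Wren-J2, Alex-J4, Dana-J3, Gabe-J6.
The set {Wren, Ravi} has only 1 neighbour ({J2}), so by Hall's theorem at most 5 of the 6 trucks can be matched.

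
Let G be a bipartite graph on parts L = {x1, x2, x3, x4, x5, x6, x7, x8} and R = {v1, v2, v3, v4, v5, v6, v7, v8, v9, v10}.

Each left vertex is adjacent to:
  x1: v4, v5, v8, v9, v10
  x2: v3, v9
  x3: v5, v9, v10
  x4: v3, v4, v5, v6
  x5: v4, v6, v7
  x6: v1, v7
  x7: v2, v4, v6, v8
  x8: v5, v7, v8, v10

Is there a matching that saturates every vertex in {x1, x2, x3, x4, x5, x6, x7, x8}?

Yes

One maximum matching: x1→v5, x2→v3, x3→v9, x4→v4, x5→v6, x6→v7, x7→v2, x8→v10.
Every left vertex is matched, so this matching saturates all of them.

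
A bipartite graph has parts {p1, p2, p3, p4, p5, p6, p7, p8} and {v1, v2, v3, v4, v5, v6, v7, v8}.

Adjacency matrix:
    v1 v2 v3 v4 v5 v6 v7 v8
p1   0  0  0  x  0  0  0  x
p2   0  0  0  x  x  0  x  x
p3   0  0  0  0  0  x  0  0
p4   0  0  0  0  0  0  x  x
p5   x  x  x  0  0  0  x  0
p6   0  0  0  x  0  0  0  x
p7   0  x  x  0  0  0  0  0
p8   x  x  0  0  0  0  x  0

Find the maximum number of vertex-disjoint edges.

One maximum matching: p1-v8, p2-v5, p3-v6, p4-v7, p5-v1, p6-v4, p7-v3, p8-v2.
This saturates every left vertex, so 8 is the maximum.

8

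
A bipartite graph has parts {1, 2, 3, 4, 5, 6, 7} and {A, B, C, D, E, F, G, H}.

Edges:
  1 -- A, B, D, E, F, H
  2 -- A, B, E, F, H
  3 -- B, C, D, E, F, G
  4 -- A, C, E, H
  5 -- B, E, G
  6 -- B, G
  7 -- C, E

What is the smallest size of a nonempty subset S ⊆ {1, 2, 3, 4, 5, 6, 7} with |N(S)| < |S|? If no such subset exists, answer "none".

A matching saturating every left vertex exists, for instance 1→A, 2→H, 3→F, 4→C, 5→B, 6→G, 7→E.
By Hall's marriage theorem, this means |N(S)| ≥ |S| for every subset S, so no violating subset exists.

none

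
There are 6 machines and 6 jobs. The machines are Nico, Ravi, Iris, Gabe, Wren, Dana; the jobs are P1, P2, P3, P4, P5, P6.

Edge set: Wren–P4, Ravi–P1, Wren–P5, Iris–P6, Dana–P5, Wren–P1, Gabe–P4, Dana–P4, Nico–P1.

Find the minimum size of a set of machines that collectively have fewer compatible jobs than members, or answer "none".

2

Take S = {Nico, Ravi}. Its neighbourhood is {P1}, so |N(S)| = 1 < |S| = 2.
No single vertex violates Hall's condition since each has at least one neighbour, so 2 is the minimum.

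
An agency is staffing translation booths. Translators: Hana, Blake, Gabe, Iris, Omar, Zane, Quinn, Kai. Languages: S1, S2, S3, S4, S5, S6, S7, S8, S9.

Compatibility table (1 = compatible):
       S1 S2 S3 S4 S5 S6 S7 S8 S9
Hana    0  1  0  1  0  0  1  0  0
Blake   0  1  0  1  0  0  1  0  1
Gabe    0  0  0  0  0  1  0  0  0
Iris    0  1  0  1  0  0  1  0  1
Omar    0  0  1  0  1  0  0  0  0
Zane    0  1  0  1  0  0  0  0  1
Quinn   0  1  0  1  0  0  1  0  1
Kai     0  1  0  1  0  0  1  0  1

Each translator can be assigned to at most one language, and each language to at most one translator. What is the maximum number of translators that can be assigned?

6

A valid assignment of size 6: Hana-S7, Blake-S9, Gabe-S6, Iris-S4, Omar-S3, Zane-S2.
The set {Hana, Blake, Iris, Zane, Quinn, Kai} has only 4 neighbours ({S2, S4, S7, S9}), so by Hall's theorem at most 6 of the 8 translators can be matched.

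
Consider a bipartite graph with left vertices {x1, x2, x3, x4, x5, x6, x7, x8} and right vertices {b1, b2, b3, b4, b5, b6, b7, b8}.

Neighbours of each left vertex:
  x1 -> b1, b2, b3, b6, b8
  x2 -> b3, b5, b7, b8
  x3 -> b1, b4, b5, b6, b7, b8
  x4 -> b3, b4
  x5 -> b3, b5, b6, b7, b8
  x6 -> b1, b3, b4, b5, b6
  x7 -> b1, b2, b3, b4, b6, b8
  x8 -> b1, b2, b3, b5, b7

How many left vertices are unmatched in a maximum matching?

One maximum matching: x1-b2, x2-b3, x3-b6, x4-b4, x5-b5, x6-b1, x7-b8, x8-b7.
All 8 left vertices are matched, so no larger matching exists.
That matches 8 of the 8, leaving 0 unmatched; no matching can do better.

0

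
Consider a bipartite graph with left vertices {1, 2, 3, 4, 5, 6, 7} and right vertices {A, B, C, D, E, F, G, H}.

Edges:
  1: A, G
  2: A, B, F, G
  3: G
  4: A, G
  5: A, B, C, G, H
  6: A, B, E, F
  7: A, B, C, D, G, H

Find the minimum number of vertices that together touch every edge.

A maximum matching has 6 edges (e.g. 1–A, 2–F, 3–G, 5–B, 6–E, 7–H).
By König's theorem the minimum vertex cover has the same size. One such cover is {2, 5, 6, 7, A, G}.

6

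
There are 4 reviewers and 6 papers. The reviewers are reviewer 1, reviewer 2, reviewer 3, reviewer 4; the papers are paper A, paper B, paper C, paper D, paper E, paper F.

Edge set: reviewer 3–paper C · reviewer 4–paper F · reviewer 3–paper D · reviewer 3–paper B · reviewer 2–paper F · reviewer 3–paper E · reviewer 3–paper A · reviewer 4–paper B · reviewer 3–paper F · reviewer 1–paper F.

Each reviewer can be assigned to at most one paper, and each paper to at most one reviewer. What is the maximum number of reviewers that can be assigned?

One maximum matching: reviewer 1→paper F, reviewer 3→paper C, reviewer 4→paper B.
The set {reviewer 1, reviewer 2} has only 1 neighbour ({paper F}), so by Hall's theorem at most 3 of the 4 reviewers can be matched.

3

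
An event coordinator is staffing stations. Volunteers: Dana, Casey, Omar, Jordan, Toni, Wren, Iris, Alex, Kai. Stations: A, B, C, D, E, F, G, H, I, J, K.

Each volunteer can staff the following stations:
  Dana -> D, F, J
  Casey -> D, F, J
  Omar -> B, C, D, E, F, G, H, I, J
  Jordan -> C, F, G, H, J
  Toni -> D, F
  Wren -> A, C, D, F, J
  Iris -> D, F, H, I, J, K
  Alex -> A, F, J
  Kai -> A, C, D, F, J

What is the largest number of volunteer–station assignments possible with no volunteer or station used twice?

8

A valid assignment of size 8: Dana→J, Casey→D, Omar→E, Jordan→G, Toni→F, Wren→C, Iris→K, Alex→A.
The set {Dana, Casey, Toni, Wren, Alex, Kai} has only 5 neighbours ({A, C, D, F, J}), so by Hall's theorem at most 8 of the 9 volunteers can be matched.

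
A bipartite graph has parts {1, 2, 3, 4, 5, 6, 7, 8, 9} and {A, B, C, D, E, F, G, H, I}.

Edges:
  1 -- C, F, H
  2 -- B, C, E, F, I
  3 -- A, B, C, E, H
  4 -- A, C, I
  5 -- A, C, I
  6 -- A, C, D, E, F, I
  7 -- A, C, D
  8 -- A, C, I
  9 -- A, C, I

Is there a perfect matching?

The set {4, 5, 8, 9} has only 3 neighbours ({A, C, I}), so by Hall's theorem at most 8 of the 9 left vertices can be matched.
Hence no matching covers every left vertex.

No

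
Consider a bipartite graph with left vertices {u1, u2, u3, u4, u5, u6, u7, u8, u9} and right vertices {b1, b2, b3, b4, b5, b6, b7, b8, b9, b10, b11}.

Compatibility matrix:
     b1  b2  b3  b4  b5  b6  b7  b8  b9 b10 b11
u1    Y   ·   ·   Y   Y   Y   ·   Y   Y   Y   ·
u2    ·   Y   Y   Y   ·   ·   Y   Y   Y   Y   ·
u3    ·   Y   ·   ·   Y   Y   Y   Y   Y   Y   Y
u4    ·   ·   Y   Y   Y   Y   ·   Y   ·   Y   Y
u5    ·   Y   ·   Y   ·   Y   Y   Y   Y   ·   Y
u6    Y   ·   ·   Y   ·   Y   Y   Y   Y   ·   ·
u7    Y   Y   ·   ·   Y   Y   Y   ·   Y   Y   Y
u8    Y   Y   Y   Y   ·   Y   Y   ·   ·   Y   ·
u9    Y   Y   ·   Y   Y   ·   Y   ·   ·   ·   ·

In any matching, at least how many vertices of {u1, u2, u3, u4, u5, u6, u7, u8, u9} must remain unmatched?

One maximum matching: u1→b10, u2→b2, u3→b11, u4→b8, u5→b6, u6→b4, u7→b5, u8→b1, u9→b7.
All 9 left vertices are matched, so no larger matching exists.
That matches 9 of the 9, leaving 0 unmatched; no matching can do better.

0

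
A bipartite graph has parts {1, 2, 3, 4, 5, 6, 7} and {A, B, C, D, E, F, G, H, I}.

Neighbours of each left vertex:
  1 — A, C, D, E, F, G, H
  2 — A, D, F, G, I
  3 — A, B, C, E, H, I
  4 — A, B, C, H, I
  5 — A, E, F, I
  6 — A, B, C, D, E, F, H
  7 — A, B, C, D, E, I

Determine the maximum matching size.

For example, pair 1-G, 2-F, 3-H, 4-B, 5-I, 6-E, 7-A.
This saturates every left vertex, so 7 is the maximum.

7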